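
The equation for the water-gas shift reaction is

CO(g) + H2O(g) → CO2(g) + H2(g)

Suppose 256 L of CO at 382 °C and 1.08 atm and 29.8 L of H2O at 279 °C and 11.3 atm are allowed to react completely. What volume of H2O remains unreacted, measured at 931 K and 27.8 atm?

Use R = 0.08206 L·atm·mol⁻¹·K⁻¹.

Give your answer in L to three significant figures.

6.29 L

n(CO) = PV/RT = (1.08 × 256) / (0.08206 × 655.15) = 5.143 mol
n(H2O) = PV/RT = (11.3 × 29.8) / (0.08206 × 552.15) = 7.432 mol
For 5.143 mol CO, stoichiometry requires (1/1) × 5.143 = 5.143 mol H2O; 7.432 mol is available, so CO is limiting.
n(H2O) consumed = (1/1) × 5.143 = 5.143 mol; remaining = 7.432 − 5.143 = 2.289 mol
V(H2O) = nRT/P = 2.289 × 0.08206 × 931 / 27.8 = 6.290 L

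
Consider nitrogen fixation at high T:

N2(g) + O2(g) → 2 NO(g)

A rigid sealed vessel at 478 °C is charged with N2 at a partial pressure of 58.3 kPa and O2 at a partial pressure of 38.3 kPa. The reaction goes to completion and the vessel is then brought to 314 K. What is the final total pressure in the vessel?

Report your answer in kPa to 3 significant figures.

40.4 kPa

With V and T fixed, P_i ∝ n_i, so the mole ratios apply directly to partial pressures at 478 °C.
P(O2) required for 58.3 kPa of N2 = (1/1) × 58.3 = 58.30 kPa; available 38.3 kPa, so O2 is limiting.
P(N2) remaining = 58.3 − (1/1) × 38.3 = 20.00 kPa
P(gaseous products) = (2)/1 × 38.3 = 76.60 kPa
P_total at 478 °C = 20.00 + 76.60 = 96.60 kPa
Scaling to 314 K: P = 96.60 × 314/751.15 = 40.38 kPa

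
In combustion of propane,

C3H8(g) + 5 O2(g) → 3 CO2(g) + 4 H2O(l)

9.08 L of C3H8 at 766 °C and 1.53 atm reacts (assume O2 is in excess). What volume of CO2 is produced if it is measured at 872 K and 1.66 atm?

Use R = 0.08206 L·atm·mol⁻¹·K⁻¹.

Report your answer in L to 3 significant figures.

n(C3H8) = PV/RT = (1.53 × 9.08) / (0.08206 × 1039.15) = 0.1629 mol
n(CO2) = (3/1) × 0.1629 = 0.4887 mol
V = nRT/P = 0.4887 × 0.08206 × 872 / 1.66 = 21.07 L

21.1 L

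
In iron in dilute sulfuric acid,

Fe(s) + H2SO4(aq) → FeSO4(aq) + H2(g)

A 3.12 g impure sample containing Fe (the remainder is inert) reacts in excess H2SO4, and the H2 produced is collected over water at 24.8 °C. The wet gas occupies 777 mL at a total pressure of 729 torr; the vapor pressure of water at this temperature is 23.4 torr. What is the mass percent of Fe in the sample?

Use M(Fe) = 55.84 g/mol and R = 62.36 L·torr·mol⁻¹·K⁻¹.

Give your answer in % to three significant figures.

P(H2) = 729 − 23.4 = 705.6 torr
n(H2) = PV/RT = (705.6 × 0.7770) / (62.36 × 297.95) = 0.02951 mol
n(Fe) = (1/1) × 0.02951 = 0.02951 mol
m(Fe) = 0.02951 × 55.84 = 1.648 g
%Fe = 1.648 / 3.12 × 100 = 52.82%

52.8 %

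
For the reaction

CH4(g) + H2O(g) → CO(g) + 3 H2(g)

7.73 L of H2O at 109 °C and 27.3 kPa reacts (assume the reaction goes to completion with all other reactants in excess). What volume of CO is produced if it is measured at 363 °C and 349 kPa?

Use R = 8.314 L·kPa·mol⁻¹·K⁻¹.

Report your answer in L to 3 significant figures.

1.01 L

n(H2O) = PV/RT = (27.3 × 7.73) / (8.314 × 382.15) = 0.06642 mol
n(CO) = (1/1) × 0.06642 = 0.06642 mol
V = nRT/P = 0.06642 × 8.314 × 636.15 / 349 = 1.007 L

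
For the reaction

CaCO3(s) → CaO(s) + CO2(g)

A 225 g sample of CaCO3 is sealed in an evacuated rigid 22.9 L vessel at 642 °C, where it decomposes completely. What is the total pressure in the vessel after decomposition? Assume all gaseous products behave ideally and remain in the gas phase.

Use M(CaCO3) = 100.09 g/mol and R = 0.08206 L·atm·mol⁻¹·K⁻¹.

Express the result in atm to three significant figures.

n(CaCO3) = 225 / 100.09 = 2.248 mol
n(gas produced) = (1/1) × 2.248 = 2.248 mol
P = nRT/V = 2.248 × 0.08206 × 915.15 / 22.9 = 7.372 atm

7.37 atm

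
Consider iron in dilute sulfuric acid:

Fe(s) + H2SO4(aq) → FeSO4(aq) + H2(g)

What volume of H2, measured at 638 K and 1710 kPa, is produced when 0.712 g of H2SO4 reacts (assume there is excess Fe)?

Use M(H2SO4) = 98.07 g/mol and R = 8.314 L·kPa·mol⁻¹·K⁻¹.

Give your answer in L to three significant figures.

n(H2SO4) = 0.7120 / 98.07 = 0.007260 mol
n(H2) = (1/1) × 0.007260 = 0.007260 mol
V = nRT/P = 0.007260 × 8.314 × 638 / 1710 = 0.02252 L

0.0225 L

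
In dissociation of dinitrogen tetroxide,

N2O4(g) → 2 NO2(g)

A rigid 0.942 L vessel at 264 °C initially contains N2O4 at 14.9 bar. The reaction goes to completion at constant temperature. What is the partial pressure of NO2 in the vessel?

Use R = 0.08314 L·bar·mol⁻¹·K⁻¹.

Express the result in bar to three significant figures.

29.8 bar

n(N2O4)₀ = PV/RT = (14.9 × 0.942) / (0.08314 × 537.15) = 0.3143 mol
n(NO2) = (2/1) × 0.3143 = 0.6286 mol
P(NO2) = nRT/V = 0.6286 × 0.08314 × 537.15 / 0.942 = 29.80 bar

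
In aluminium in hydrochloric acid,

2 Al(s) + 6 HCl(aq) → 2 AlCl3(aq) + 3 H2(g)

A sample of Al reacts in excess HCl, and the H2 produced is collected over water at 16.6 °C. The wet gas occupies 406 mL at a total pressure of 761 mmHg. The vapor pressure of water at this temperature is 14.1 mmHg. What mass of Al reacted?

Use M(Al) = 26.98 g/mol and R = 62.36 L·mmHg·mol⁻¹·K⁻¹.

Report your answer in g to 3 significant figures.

P(H2) = 761 − 14.1 = 746.9 mmHg
n(H2) = PV/RT = (746.9 × 0.4060) / (62.36 × 289.75) = 0.01678 mol
n(Al) = (2/3) × 0.01678 = 0.01119 mol
m(Al) = 0.01119 × 26.98 = 0.3019 g

0.302 g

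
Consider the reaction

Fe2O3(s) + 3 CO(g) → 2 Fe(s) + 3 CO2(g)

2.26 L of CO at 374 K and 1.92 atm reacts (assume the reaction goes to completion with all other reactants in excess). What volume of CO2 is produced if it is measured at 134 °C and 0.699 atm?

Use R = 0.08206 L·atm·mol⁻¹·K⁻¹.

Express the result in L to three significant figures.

6.76 L

n(CO) = PV/RT = (1.92 × 2.26) / (0.08206 × 374) = 0.1414 mol
n(CO2) = (3/3) × 0.1414 = 0.1414 mol
V = nRT/P = 0.1414 × 0.08206 × 407.15 / 0.699 = 6.759 L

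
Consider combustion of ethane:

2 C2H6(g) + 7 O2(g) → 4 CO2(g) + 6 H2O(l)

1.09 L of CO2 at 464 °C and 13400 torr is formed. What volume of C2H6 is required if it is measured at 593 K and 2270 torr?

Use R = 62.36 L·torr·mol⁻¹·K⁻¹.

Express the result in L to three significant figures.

2.59 L

n(CO2) = PV/RT = (13400 × 1.09) / (62.36 × 737.15) = 0.3177 mol
n(C2H6) = (2/4) × 0.3177 = 0.1588 mol
V = nRT/P = 0.1588 × 62.36 × 593 / 2270 = 2.587 L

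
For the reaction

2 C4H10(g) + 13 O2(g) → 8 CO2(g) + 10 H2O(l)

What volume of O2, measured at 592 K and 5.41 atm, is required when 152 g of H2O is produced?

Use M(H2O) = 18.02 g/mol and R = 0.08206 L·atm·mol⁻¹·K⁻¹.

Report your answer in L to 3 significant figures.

98.5 L

n(H2O) = 152.0 / 18.02 = 8.435 mol
n(O2) = (13/10) × 8.435 = 10.97 mol
V = nRT/P = 10.97 × 0.08206 × 592 / 5.41 = 98.51 L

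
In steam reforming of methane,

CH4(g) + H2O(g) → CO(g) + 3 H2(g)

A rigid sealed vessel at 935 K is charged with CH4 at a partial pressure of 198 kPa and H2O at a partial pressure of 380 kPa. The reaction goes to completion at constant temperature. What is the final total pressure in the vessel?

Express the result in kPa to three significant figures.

974 kPa

Because the vessel is rigid and T is held at 935 K, work the stoichiometry in partial pressures (P_i = n_iRT/V).
P(H2O) required for 198 kPa of CH4 = (1/1) × 198 = 198.0 kPa; available 380 kPa, so CH4 is limiting.
P(H2O) remaining = 380 − (1/1) × 198 = 182.0 kPa
P(gaseous products) = (1+3)/1 × 198 = 792.0 kPa
P_total at 935 K = 182.0 + 792.0 = 974.0 kPa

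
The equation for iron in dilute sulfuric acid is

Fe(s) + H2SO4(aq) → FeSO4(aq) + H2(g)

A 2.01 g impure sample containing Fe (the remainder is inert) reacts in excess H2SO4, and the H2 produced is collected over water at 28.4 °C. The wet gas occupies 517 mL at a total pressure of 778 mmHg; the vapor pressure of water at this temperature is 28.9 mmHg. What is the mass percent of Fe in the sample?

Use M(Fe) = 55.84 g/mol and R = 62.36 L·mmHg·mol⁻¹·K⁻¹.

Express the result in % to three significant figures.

P(H2) = 778 − 28.9 = 749.1 mmHg
n(H2) = PV/RT = (749.1 × 0.5170) / (62.36 × 301.55) = 0.02060 mol
n(Fe) = (1/1) × 0.02060 = 0.02060 mol
m(Fe) = 0.02060 × 55.84 = 1.150 g
%Fe = 1.150 / 2.01 × 100 = 57.21%

57.2 %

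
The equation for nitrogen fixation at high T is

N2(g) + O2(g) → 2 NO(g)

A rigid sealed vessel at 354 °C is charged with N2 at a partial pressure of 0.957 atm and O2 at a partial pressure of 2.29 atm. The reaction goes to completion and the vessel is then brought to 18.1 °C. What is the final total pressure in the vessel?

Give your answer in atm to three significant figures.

1.51 atm

At constant V, partial pressures at 354 °C are proportional to moles, so apply stoichiometry directly to pressures.
P(O2) required for 0.957 atm of N2 = (1/1) × 0.957 = 0.9570 atm; available 2.29 atm, so N2 is limiting.
P(O2) remaining = 2.29 − (1/1) × 0.957 = 1.333 atm
P(gaseous products) = (2)/1 × 0.957 = 1.914 atm
P_total at 354 °C = 1.333 + 1.914 = 3.247 atm
Scaling to 18.1 °C: P = 3.247 × 291.25/627.15 = 1.508 atm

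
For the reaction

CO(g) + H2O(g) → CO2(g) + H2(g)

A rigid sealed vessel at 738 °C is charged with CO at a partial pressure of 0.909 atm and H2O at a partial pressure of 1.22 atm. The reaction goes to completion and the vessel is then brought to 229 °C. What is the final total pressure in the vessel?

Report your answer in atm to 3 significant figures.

1.06 atm

At constant V, partial pressures at 738 °C are proportional to moles, so apply stoichiometry directly to pressures.
P(H2O) required for 0.909 atm of CO = (1/1) × 0.909 = 0.9090 atm; available 1.22 atm, so CO is limiting.
P(H2O) remaining = 1.22 − (1/1) × 0.909 = 0.3110 atm
P(gaseous products) = (1+1)/1 × 0.909 = 1.818 atm
P_total at 738 °C = 0.3110 + 1.818 = 2.129 atm
Scaling to 229 °C: P = 2.129 × 502.15/1011.15 = 1.057 atm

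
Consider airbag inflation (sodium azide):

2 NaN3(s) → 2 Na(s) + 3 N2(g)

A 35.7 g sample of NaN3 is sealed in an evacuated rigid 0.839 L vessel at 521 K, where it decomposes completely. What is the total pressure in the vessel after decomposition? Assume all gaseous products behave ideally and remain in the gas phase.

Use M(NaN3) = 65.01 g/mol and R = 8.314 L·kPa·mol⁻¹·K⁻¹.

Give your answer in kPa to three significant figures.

n(NaN3) = 35.7 / 65.01 = 0.5491 mol
n(gas produced) = (3/2) × 0.5491 = 0.8236 mol
P = nRT/V = 0.8236 × 8.314 × 521 / 0.839 = 4252 kPa

4250 kPa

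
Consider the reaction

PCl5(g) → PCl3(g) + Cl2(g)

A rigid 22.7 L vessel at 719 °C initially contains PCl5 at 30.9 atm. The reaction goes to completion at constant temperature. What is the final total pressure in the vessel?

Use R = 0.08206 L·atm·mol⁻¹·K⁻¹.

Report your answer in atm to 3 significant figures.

At constant T and V, P ∝ n(gas): 1 mol gas → 2 mol gas.
P_final = (2/1) × 30.9 = 61.80 atm

61.8 atm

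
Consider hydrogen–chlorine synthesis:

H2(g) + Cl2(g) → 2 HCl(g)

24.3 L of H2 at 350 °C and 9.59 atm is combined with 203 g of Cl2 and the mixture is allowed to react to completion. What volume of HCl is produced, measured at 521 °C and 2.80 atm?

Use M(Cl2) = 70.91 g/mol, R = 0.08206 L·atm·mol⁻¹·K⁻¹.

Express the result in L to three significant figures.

133 L

n(H2) = PV/RT = (9.59 × 24.3) / (0.08206 × 623.15) = 4.557 mol
n(Cl2) = 203 / 70.91 = 2.863 mol
For 4.557 mol H2, stoichiometry requires (1/1) × 4.557 = 4.557 mol Cl2; 2.863 mol is available, so Cl2 is limiting.
n(HCl) = (2/1) × 2.863 = 5.726 mol
V(HCl) = nRT/P = 5.726 × 0.08206 × 794.15 / 2.80 = 133.3 L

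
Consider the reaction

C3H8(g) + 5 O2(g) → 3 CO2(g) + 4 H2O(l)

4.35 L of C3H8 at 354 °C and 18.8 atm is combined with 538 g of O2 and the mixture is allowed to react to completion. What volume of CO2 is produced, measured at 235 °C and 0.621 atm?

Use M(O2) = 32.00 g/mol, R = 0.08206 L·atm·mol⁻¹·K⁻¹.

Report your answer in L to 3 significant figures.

320 L

n(C3H8) = PV/RT = (18.8 × 4.35) / (0.08206 × 627.15) = 1.589 mol
n(O2) = 538 / 32.00 = 16.81 mol
For 1.589 mol C3H8, stoichiometry requires (5/1) × 1.589 = 7.945 mol O2; 16.81 mol is available, so C3H8 is limiting.
n(CO2) = (3/1) × 1.589 = 4.767 mol
V(CO2) = nRT/P = 4.767 × 0.08206 × 508.15 / 0.621 = 320.1 L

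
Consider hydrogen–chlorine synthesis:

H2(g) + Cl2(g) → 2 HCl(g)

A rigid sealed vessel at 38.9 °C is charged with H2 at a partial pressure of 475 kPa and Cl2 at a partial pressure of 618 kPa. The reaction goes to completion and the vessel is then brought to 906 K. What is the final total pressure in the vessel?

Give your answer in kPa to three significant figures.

3170 kPa

Because the vessel is rigid and T is held at 38.9 °C, work the stoichiometry in partial pressures (P_i = n_iRT/V).
P(Cl2) required for 475 kPa of H2 = (1/1) × 475 = 475.0 kPa; available 618 kPa, so H2 is limiting.
P(Cl2) remaining = 618 − (1/1) × 475 = 143.0 kPa
P(gaseous products) = (2)/1 × 475 = 950.0 kPa
P_total at 38.9 °C = 143.0 + 950.0 = 1093 kPa
Scaling to 906 K: P = 1093 × 906/312.05 = 3173 kPa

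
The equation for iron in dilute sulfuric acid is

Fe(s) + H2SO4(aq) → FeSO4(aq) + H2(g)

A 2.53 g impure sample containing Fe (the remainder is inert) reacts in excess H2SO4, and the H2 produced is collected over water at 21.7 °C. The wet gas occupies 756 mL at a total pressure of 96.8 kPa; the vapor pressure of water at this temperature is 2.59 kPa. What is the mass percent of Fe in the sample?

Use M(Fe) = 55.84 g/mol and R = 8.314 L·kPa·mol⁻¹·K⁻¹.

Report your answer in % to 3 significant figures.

64.1 %

P(H2) = 96.8 − 2.59 = 94.21 kPa
n(H2) = PV/RT = (94.21 × 0.7560) / (8.314 × 294.85) = 0.02905 mol
n(Fe) = (1/1) × 0.02905 = 0.02905 mol
m(Fe) = 0.02905 × 55.84 = 1.622 g
%Fe = 1.622 / 2.53 × 100 = 64.11%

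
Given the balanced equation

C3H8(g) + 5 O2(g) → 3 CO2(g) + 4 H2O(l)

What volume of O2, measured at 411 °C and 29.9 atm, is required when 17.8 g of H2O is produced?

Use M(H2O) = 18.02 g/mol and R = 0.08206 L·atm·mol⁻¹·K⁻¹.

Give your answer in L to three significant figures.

2.32 L

n(H2O) = 17.80 / 18.02 = 0.9878 mol
n(O2) = (5/4) × 0.9878 = 1.235 mol
V = nRT/P = 1.235 × 0.08206 × 684.15 / 29.9 = 2.319 L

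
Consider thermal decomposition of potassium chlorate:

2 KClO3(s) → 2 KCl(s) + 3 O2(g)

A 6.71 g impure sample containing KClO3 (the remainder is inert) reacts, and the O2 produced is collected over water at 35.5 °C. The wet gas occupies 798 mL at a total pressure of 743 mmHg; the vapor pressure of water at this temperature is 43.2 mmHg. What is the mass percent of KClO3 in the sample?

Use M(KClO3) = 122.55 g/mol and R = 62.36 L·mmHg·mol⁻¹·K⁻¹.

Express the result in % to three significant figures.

P(O2) = 743 − 43.2 = 699.8 mmHg
n(O2) = PV/RT = (699.8 × 0.7980) / (62.36 × 308.65) = 0.02901 mol
n(KClO3) = (2/3) × 0.02901 = 0.01934 mol
m(KClO3) = 0.01934 × 122.55 = 2.370 g
%KClO3 = 2.370 / 6.71 × 100 = 35.32%

35.3 %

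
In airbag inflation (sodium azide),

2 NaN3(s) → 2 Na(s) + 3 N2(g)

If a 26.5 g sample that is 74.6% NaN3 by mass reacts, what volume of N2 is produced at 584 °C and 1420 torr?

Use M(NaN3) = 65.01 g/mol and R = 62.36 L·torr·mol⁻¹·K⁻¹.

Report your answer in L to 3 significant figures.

mass of NaN3 = 26.5 × 74.6/100 = 19.77 g
n(NaN3) = 19.77 / 65.01 = 0.3041 mol
n(N2) = (3/2) × 0.3041 = 0.4561 mol
V = nRT/P = 0.4561 × 62.36 × 857.15 / 1420 = 17.17 L

17.2 L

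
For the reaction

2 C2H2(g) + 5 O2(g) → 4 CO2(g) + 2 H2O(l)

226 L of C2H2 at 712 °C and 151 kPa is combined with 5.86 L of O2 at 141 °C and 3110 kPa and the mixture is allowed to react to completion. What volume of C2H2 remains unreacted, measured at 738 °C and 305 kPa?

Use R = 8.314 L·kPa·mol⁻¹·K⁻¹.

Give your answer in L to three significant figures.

56.5 L

n(C2H2) = PV/RT = (151 × 226) / (8.314 × 985.15) = 4.167 mol
n(O2) = PV/RT = (3110 × 5.86) / (8.314 × 414.15) = 5.293 mol
For 4.167 mol C2H2, stoichiometry requires (5/2) × 4.167 = 10.42 mol O2; 5.293 mol is available, so O2 is limiting.
n(C2H2) consumed = (2/5) × 5.293 = 2.117 mol; remaining = 4.167 − 2.117 = 2.050 mol
V(C2H2) = nRT/P = 2.050 × 8.314 × 1011.15 / 305 = 56.50 L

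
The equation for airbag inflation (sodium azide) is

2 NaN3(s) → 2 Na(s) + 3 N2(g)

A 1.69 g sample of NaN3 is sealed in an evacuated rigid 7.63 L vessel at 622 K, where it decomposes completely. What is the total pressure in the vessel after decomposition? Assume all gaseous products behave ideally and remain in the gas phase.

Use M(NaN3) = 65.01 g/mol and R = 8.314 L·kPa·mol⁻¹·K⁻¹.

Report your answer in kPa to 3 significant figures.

26.4 kPa

n(NaN3) = 1.69 / 65.01 = 0.02600 mol
n(gas produced) = (3/2) × 0.02600 = 0.03900 mol
P = nRT/V = 0.03900 × 8.314 × 622 / 7.63 = 26.43 kPa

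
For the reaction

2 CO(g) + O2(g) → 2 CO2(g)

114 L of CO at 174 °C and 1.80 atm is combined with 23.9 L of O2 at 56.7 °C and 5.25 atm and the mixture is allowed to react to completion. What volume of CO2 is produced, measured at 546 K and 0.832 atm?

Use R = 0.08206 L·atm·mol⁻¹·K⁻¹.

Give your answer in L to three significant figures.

301 L

n(CO) = PV/RT = (1.80 × 114) / (0.08206 × 447.15) = 5.592 mol
n(O2) = PV/RT = (5.25 × 23.9) / (0.08206 × 329.85) = 4.636 mol
For 5.592 mol CO, stoichiometry requires (1/2) × 5.592 = 2.796 mol O2; 4.636 mol is available, so CO is limiting.
n(CO2) = (2/2) × 5.592 = 5.592 mol
V(CO2) = nRT/P = 5.592 × 0.08206 × 546 / 0.832 = 301.1 L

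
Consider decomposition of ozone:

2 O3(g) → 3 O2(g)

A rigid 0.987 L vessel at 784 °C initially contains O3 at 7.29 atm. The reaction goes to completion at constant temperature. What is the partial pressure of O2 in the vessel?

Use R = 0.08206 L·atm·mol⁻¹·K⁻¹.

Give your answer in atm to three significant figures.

10.9 atm

n(O3)₀ = PV/RT = (7.29 × 0.987) / (0.08206 × 1057.15) = 0.08294 mol
n(O2) = (3/2) × 0.08294 = 0.1244 mol
P(O2) = nRT/V = 0.1244 × 0.08206 × 1057.15 / 0.987 = 10.93 atm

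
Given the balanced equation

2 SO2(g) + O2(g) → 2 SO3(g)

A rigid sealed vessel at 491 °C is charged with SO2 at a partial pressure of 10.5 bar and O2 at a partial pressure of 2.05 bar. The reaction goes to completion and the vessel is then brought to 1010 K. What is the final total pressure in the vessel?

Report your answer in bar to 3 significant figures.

Because the vessel is rigid and T is held at 491 °C, work the stoichiometry in partial pressures (P_i = n_iRT/V).
P(O2) required for 10.5 bar of SO2 = (1/2) × 10.5 = 5.250 bar; available 2.05 bar, so O2 is limiting.
P(SO2) remaining = 10.5 − (2/1) × 2.05 = 6.400 bar
P(gaseous products) = (2)/1 × 2.05 = 4.100 bar
P_total at 491 °C = 6.400 + 4.100 = 10.50 bar
Scaling to 1010 K: P = 10.50 × 1010/764.15 = 13.88 bar

13.9 bar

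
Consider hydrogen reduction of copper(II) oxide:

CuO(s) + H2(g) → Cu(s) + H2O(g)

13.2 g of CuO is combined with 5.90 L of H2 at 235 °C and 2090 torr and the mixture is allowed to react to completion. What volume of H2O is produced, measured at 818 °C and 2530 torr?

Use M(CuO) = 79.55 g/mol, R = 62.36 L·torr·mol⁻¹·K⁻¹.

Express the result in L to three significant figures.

4.46 L

n(CuO) = 13.2 / 79.55 = 0.1659 mol
n(H2) = PV/RT = (2090 × 5.90) / (62.36 × 508.15) = 0.3891 mol
For 0.1659 mol CuO, stoichiometry requires (1/1) × 0.1659 = 0.1659 mol H2; 0.3891 mol is available, so CuO is limiting.
n(H2O) = (1/1) × 0.1659 = 0.1659 mol
V(H2O) = nRT/P = 0.1659 × 62.36 × 1091.15 / 2530 = 4.462 L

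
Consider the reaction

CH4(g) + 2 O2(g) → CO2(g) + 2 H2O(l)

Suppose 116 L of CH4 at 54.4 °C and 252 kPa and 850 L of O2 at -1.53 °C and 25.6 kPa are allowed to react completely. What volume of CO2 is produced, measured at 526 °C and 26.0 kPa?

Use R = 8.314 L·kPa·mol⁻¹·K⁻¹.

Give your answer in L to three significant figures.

n(CH4) = PV/RT = (252 × 116) / (8.314 × 327.55) = 10.73 mol
n(O2) = PV/RT = (25.6 × 850) / (8.314 × 271.62) = 9.636 mol
For 10.73 mol CH4, stoichiometry requires (2/1) × 10.73 = 21.46 mol O2; 9.636 mol is available, so O2 is limiting.
n(CO2) = (1/2) × 9.636 = 4.818 mol
V(CO2) = nRT/P = 4.818 × 8.314 × 799.15 / 26.0 = 1231 L

1230 L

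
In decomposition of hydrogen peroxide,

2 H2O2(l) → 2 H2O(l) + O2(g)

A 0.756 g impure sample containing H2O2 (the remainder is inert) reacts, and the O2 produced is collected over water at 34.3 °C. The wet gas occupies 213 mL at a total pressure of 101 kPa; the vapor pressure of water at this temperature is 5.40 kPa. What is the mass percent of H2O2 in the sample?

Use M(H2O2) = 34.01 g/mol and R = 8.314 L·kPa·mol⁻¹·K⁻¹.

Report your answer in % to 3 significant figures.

71.7 %

P(O2) = 101 − 5.40 = 95.60 kPa
n(O2) = PV/RT = (95.60 × 0.2130) / (8.314 × 307.45) = 0.007966 mol
n(H2O2) = (2/1) × 0.007966 = 0.01593 mol
m(H2O2) = 0.01593 × 34.01 = 0.5418 g
%H2O2 = 0.5418 / 0.756 × 100 = 71.67%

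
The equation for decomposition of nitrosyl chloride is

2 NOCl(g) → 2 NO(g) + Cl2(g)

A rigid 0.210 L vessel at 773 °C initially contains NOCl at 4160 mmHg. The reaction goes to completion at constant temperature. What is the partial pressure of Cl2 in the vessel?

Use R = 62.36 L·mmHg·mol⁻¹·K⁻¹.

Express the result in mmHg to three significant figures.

n(NOCl)₀ = PV/RT = (4160 × 0.210) / (62.36 × 1046.15) = 0.01339 mol
n(Cl2) = (1/2) × 0.01339 = 0.006695 mol
P(Cl2) = nRT/V = 0.006695 × 62.36 × 1046.15 / 0.210 = 2080 mmHg

2080 mmHg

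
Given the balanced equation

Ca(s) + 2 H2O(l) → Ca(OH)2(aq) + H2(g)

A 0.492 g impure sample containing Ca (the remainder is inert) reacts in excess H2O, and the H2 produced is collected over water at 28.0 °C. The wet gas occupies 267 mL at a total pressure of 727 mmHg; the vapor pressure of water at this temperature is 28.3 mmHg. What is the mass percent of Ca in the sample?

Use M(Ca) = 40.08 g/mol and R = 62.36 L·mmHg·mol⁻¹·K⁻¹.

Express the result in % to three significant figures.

80.9 %

P(H2) = 727 − 28.3 = 698.7 mmHg
n(H2) = PV/RT = (698.7 × 0.2670) / (62.36 × 301.15) = 0.009934 mol
n(Ca) = (1/1) × 0.009934 = 0.009934 mol
m(Ca) = 0.009934 × 40.08 = 0.3982 g
%Ca = 0.3982 / 0.492 × 100 = 80.93%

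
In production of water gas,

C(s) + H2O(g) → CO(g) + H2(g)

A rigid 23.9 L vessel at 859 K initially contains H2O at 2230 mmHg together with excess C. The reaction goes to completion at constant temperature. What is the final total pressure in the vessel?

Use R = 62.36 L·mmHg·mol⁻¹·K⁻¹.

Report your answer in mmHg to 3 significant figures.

At constant T and V, P ∝ n(gas): 1 mol gas → 2 mol gas.
P_final = (2/1) × 2230 = 4460 mmHg

4460 mmHg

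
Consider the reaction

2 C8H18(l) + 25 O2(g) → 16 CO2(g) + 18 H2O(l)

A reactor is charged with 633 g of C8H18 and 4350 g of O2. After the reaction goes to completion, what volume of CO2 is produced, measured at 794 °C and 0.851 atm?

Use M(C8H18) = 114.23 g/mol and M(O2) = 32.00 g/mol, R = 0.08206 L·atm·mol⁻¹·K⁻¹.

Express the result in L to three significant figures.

n(C8H18) = 633 / 114.23 = 5.541 mol
n(O2) = 4350 / 32.00 = 135.9 mol
For 5.541 mol C8H18, stoichiometry requires (25/2) × 5.541 = 69.26 mol O2; 135.9 mol is available, so C8H18 is limiting.
n(CO2) = (16/2) × 5.541 = 44.33 mol
V(CO2) = nRT/P = 44.33 × 0.08206 × 1067.15 / 0.851 = 4562 L

4560 L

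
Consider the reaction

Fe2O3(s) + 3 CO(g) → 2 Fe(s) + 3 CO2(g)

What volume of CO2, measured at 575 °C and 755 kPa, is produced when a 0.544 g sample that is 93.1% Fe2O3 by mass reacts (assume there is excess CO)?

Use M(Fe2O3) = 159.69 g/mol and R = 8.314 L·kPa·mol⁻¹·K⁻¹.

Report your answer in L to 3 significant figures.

mass of Fe2O3 = 0.544 × 93.1/100 = 0.5065 g
n(Fe2O3) = 0.5065 / 159.69 = 0.003172 mol
n(CO2) = (3/1) × 0.003172 = 0.009516 mol
V = nRT/P = 0.009516 × 8.314 × 848.15 / 755 = 0.08888 L

0.0889 L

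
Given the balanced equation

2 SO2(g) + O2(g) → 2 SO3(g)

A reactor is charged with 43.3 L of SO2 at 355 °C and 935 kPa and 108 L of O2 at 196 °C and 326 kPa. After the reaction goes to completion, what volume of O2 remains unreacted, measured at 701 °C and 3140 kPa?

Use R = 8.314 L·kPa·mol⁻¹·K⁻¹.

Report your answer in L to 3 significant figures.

13.3 L

n(SO2) = PV/RT = (935 × 43.3) / (8.314 × 628.15) = 7.752 mol
n(O2) = PV/RT = (326 × 108) / (8.314 × 469.15) = 9.027 mol
For 7.752 mol SO2, stoichiometry requires (1/2) × 7.752 = 3.876 mol O2; 9.027 mol is available, so SO2 is limiting.
n(O2) consumed = (1/2) × 7.752 = 3.876 mol; remaining = 9.027 − 3.876 = 5.151 mol
V(O2) = nRT/P = 5.151 × 8.314 × 974.15 / 3140 = 13.29 L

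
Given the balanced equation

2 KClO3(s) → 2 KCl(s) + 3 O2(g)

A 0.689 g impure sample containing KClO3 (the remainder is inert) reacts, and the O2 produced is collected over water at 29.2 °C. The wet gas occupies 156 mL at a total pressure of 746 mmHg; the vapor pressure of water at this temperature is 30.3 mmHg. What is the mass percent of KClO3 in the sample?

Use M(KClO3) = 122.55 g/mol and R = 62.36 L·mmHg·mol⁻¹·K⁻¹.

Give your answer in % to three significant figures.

P(O2) = 746 − 30.3 = 715.7 mmHg
n(O2) = PV/RT = (715.7 × 0.1560) / (62.36 × 302.35) = 0.005922 mol
n(KClO3) = (2/3) × 0.005922 = 0.003948 mol
m(KClO3) = 0.003948 × 122.55 = 0.4838 g
%KClO3 = 0.4838 / 0.689 × 100 = 70.22%

70.2 %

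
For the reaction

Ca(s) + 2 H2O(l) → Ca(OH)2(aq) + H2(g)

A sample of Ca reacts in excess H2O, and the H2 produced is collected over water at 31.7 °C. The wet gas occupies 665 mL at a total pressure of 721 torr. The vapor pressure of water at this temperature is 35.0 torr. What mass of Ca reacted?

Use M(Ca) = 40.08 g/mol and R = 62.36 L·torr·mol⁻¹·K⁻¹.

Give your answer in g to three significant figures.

P(H2) = 721 − 35.0 = 686.0 torr
n(H2) = PV/RT = (686.0 × 0.6650) / (62.36 × 304.85) = 0.02400 mol
n(Ca) = (1/1) × 0.02400 = 0.02400 mol
m(Ca) = 0.02400 × 40.08 = 0.9619 g

0.962 g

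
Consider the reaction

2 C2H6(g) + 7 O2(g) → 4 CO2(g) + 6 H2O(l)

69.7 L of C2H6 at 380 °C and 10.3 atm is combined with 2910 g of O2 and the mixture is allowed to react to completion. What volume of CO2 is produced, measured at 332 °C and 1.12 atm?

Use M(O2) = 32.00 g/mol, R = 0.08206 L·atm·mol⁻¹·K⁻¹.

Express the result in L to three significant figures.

n(C2H6) = PV/RT = (10.3 × 69.7) / (0.08206 × 653.15) = 13.39 mol
n(O2) = 2910 / 32.00 = 90.94 mol
For 13.39 mol C2H6, stoichiometry requires (7/2) × 13.39 = 46.87 mol O2; 90.94 mol is available, so C2H6 is limiting.
n(CO2) = (4/2) × 13.39 = 26.78 mol
V(CO2) = nRT/P = 26.78 × 0.08206 × 605.15 / 1.12 = 1187 L

1190 L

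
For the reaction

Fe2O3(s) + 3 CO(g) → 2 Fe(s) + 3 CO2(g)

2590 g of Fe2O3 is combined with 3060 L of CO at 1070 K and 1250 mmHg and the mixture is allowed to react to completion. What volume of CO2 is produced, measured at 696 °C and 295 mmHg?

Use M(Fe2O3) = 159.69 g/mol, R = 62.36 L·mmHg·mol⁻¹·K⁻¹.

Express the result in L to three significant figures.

9970 L

n(Fe2O3) = 2590 / 159.69 = 16.22 mol
n(CO) = PV/RT = (1250 × 3060) / (62.36 × 1070) = 57.32 mol
For 16.22 mol Fe2O3, stoichiometry requires (3/1) × 16.22 = 48.66 mol CO; 57.32 mol is available, so Fe2O3 is limiting.
n(CO2) = (3/1) × 16.22 = 48.66 mol
V(CO2) = nRT/P = 48.66 × 62.36 × 969.15 / 295 = 9969 L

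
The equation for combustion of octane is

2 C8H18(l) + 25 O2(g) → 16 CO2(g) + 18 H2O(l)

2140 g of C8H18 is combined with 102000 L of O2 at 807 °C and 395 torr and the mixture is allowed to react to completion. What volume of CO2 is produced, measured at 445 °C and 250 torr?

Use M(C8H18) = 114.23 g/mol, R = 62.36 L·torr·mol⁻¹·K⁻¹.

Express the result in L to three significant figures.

26800 L

n(C8H18) = 2140 / 114.23 = 18.73 mol
n(O2) = PV/RT = (395 × 102000) / (62.36 × 1080.15) = 598.1 mol
For 18.73 mol C8H18, stoichiometry requires (25/2) × 18.73 = 234.1 mol O2; 598.1 mol is available, so C8H18 is limiting.
n(CO2) = (16/2) × 18.73 = 149.8 mol
V(CO2) = nRT/P = 149.8 × 62.36 × 718.15 / 250 = 26830 L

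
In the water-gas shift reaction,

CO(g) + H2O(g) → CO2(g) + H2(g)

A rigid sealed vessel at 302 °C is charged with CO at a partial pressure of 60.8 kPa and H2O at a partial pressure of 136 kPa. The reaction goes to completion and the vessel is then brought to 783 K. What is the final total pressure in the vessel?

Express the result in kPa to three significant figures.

268 kPa

At constant V, partial pressures at 302 °C are proportional to moles, so apply stoichiometry directly to pressures.
P(H2O) required for 60.8 kPa of CO = (1/1) × 60.8 = 60.80 kPa; available 136 kPa, so CO is limiting.
P(H2O) remaining = 136 − (1/1) × 60.8 = 75.20 kPa
P(gaseous products) = (1+1)/1 × 60.8 = 121.6 kPa
P_total at 302 °C = 75.20 + 121.6 = 196.8 kPa
Scaling to 783 K: P = 196.8 × 783/575.15 = 267.9 kPa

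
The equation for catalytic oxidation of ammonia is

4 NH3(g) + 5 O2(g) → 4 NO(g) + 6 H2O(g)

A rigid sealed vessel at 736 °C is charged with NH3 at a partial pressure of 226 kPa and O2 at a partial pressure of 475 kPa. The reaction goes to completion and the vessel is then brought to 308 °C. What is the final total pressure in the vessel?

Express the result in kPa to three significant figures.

436 kPa

With V and T fixed, P_i ∝ n_i, so the mole ratios apply directly to partial pressures at 736 °C.
P(O2) required for 226 kPa of NH3 = (5/4) × 226 = 282.5 kPa; available 475 kPa, so NH3 is limiting.
P(O2) remaining = 475 − (5/4) × 226 = 192.5 kPa
P(gaseous products) = (4+6)/4 × 226 = 565.0 kPa
P_total at 736 °C = 192.5 + 565.0 = 757.5 kPa
Scaling to 308 °C: P = 757.5 × 581.15/1009.15 = 436.2 kPa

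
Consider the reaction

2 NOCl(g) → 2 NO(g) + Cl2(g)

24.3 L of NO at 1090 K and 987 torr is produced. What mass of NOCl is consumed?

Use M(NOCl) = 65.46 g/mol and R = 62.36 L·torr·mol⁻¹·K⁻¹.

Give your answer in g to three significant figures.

23.1 g

n(NO) = PV/RT = (987 × 24.3) / (62.36 × 1090) = 0.3529 mol
n(NOCl) = (2/2) × 0.3529 = 0.3529 mol
m(NOCl) = 0.3529 × 65.46 = 23.10 g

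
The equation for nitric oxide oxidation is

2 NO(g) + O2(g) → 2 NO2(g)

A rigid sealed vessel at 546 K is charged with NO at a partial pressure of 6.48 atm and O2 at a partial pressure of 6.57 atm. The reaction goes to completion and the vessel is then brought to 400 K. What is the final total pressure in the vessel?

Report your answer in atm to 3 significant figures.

7.19 atm

With V and T fixed, P_i ∝ n_i, so the mole ratios apply directly to partial pressures at 546 K.
P(O2) required for 6.48 atm of NO = (1/2) × 6.48 = 3.240 atm; available 6.57 atm, so NO is limiting.
P(O2) remaining = 6.57 − (1/2) × 6.48 = 3.330 atm
P(gaseous products) = (2)/2 × 6.48 = 6.480 atm
P_total at 546 K = 3.330 + 6.480 = 9.810 atm
Scaling to 400 K: P = 9.810 × 400/546 = 7.187 atm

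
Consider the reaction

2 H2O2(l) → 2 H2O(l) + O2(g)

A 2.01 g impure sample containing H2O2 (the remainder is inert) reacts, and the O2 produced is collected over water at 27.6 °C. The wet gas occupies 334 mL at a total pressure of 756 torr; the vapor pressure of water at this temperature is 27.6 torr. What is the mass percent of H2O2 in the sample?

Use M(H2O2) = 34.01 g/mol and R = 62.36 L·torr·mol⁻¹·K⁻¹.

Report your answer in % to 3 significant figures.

43.9 %

P(O2) = 756 − 27.6 = 728.4 torr
n(O2) = PV/RT = (728.4 × 0.3340) / (62.36 × 300.75) = 0.01297 mol
n(H2O2) = (2/1) × 0.01297 = 0.02594 mol
m(H2O2) = 0.02594 × 34.01 = 0.8822 g
%H2O2 = 0.8822 / 2.01 × 100 = 43.89%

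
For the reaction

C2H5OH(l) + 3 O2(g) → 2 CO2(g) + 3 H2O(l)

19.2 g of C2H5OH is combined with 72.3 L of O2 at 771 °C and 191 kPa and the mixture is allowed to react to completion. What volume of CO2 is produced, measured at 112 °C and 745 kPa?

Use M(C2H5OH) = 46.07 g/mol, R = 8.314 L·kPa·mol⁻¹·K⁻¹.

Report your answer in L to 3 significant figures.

n(C2H5OH) = 19.2 / 46.07 = 0.4168 mol
n(O2) = PV/RT = (191 × 72.3) / (8.314 × 1044.15) = 1.591 mol
For 0.4168 mol C2H5OH, stoichiometry requires (3/1) × 0.4168 = 1.250 mol O2; 1.591 mol is available, so C2H5OH is limiting.
n(CO2) = (2/1) × 0.4168 = 0.8336 mol
V(CO2) = nRT/P = 0.8336 × 8.314 × 385.15 / 745 = 3.583 L

3.58 L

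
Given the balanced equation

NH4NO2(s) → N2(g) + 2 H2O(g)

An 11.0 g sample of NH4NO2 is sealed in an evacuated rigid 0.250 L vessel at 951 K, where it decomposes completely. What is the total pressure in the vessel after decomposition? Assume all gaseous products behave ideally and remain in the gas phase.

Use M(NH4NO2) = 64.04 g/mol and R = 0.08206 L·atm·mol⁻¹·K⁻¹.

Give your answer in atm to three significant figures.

161 atm

n(NH4NO2) = 11.0 / 64.04 = 0.1718 mol
n(gas produced) = (3/1) × 0.1718 = 0.5154 mol
P = nRT/V = 0.5154 × 0.08206 × 951 / 0.250 = 160.9 atm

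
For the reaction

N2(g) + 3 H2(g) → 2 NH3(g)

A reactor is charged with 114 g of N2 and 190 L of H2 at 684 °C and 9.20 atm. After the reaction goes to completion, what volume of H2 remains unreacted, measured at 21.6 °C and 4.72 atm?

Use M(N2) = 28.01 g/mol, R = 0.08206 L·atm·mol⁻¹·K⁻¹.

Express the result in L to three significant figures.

51.5 L

n(N2) = 114 / 28.01 = 4.070 mol
n(H2) = PV/RT = (9.20 × 190) / (0.08206 × 957.15) = 22.26 mol
For 4.070 mol N2, stoichiometry requires (3/1) × 4.070 = 12.21 mol H2; 22.26 mol is available, so N2 is limiting.
n(H2) consumed = (3/1) × 4.070 = 12.21 mol; remaining = 22.26 − 12.21 = 10.05 mol
V(H2) = nRT/P = 10.05 × 0.08206 × 294.75 / 4.72 = 51.50 L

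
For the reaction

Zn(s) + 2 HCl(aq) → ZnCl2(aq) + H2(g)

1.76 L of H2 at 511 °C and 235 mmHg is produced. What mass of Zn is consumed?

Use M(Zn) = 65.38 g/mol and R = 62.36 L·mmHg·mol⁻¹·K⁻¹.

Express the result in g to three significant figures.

0.553 g

n(H2) = PV/RT = (235 × 1.76) / (62.36 × 784.15) = 0.008458 mol
n(Zn) = (1/1) × 0.008458 = 0.008458 mol
m(Zn) = 0.008458 × 65.38 = 0.5530 g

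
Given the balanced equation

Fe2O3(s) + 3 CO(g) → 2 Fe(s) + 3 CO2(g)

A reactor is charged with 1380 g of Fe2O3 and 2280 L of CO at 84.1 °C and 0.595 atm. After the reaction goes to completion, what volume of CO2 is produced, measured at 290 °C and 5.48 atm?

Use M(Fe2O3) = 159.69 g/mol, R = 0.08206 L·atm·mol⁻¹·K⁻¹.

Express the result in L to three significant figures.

n(Fe2O3) = 1380 / 159.69 = 8.642 mol
n(CO) = PV/RT = (0.595 × 2280) / (0.08206 × 357.25) = 46.28 mol
For 8.642 mol Fe2O3, stoichiometry requires (3/1) × 8.642 = 25.93 mol CO; 46.28 mol is available, so Fe2O3 is limiting.
n(CO2) = (3/1) × 8.642 = 25.93 mol
V(CO2) = nRT/P = 25.93 × 0.08206 × 563.15 / 5.48 = 218.7 L

219 L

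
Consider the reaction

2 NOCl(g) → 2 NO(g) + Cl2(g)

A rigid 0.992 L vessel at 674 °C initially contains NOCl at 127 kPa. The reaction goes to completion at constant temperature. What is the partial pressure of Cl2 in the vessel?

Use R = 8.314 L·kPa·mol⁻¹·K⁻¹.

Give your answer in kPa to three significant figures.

n(NOCl)₀ = PV/RT = (127 × 0.992) / (8.314 × 947.15) = 0.01600 mol
n(Cl2) = (1/2) × 0.01600 = 0.008000 mol
P(Cl2) = nRT/V = 0.008000 × 8.314 × 947.15 / 0.992 = 63.50 kPa

63.5 kPa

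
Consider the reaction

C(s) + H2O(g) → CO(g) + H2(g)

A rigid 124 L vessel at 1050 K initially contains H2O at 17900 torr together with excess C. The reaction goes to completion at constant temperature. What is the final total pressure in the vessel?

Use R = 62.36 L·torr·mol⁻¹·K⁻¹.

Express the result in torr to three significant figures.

35800 torr

Since T and V are fixed, P_final/P_initial = n_final/n_initial = 2/1.
P_final = (2/1) × 17900 = 35800 torr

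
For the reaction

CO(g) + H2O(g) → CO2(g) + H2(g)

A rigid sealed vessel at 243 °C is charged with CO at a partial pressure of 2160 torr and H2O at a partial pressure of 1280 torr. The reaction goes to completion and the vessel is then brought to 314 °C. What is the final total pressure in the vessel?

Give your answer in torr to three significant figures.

3910 torr

At constant V, partial pressures at 243 °C are proportional to moles, so apply stoichiometry directly to pressures.
P(H2O) required for 2160 torr of CO = (1/1) × 2160 = 2160 torr; available 1280 torr, so H2O is limiting.
P(CO) remaining = 2160 − (1/1) × 1280 = 880.0 torr
P(gaseous products) = (1+1)/1 × 1280 = 2560 torr
P_total at 243 °C = 880.0 + 2560 = 3440 torr
Scaling to 314 °C: P = 3440 × 587.15/516.15 = 3913 torr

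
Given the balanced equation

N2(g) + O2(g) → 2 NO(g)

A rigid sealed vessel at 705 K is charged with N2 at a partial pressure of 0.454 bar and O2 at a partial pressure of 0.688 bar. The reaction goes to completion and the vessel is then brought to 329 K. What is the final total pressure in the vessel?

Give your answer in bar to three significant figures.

Because the vessel is rigid and T is held at 705 K, work the stoichiometry in partial pressures (P_i = n_iRT/V).
P(O2) required for 0.454 bar of N2 = (1/1) × 0.454 = 0.4540 bar; available 0.688 bar, so N2 is limiting.
P(O2) remaining = 0.688 − (1/1) × 0.454 = 0.2340 bar
P(gaseous products) = (2)/1 × 0.454 = 0.9080 bar
P_total at 705 K = 0.2340 + 0.9080 = 1.142 bar
Scaling to 329 K: P = 1.142 × 329/705 = 0.5329 bar

0.533 bar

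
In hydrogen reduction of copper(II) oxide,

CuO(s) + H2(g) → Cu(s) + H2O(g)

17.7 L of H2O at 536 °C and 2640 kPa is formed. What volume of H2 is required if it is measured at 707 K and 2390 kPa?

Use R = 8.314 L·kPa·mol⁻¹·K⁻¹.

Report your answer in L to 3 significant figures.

n(H2O) = PV/RT = (2640 × 17.7) / (8.314 × 809.15) = 6.946 mol
n(H2) = (1/1) × 6.946 = 6.946 mol
V = nRT/P = 6.946 × 8.314 × 707 / 2390 = 17.08 L

17.1 L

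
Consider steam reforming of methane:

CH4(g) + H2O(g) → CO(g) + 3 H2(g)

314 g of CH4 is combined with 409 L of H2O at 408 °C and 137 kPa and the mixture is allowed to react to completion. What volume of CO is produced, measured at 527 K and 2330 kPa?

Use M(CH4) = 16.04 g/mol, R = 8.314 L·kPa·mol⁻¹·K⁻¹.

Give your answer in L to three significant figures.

18.6 L

n(CH4) = 314 / 16.04 = 19.58 mol
n(H2O) = PV/RT = (137 × 409) / (8.314 × 681.15) = 9.894 mol
For 19.58 mol CH4, stoichiometry requires (1/1) × 19.58 = 19.58 mol H2O; 9.894 mol is available, so H2O is limiting.
n(CO) = (1/1) × 9.894 = 9.894 mol
V(CO) = nRT/P = 9.894 × 8.314 × 527 / 2330 = 18.61 L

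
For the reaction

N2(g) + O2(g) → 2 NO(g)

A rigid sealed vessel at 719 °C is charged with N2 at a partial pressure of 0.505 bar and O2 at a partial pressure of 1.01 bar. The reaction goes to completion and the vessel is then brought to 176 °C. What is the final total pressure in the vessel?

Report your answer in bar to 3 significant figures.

0.686 bar

At constant V, partial pressures at 719 °C are proportional to moles, so apply stoichiometry directly to pressures.
P(O2) required for 0.505 bar of N2 = (1/1) × 0.505 = 0.5050 bar; available 1.01 bar, so N2 is limiting.
P(O2) remaining = 1.01 − (1/1) × 0.505 = 0.5050 bar
P(gaseous products) = (2)/1 × 0.505 = 1.010 bar
P_total at 719 °C = 0.5050 + 1.010 = 1.515 bar
Scaling to 176 °C: P = 1.515 × 449.15/992.15 = 0.6858 bar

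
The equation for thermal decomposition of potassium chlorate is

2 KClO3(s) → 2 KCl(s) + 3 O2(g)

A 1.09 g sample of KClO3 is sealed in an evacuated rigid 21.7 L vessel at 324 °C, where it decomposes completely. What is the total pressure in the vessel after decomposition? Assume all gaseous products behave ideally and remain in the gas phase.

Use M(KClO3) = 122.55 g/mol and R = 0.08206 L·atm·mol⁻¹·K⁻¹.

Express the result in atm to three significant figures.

0.0301 atm

n(KClO3) = 1.09 / 122.55 = 0.008894 mol
n(gas produced) = (3/2) × 0.008894 = 0.01334 mol
P = nRT/V = 0.01334 × 0.08206 × 597.15 / 21.7 = 0.03012 atm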